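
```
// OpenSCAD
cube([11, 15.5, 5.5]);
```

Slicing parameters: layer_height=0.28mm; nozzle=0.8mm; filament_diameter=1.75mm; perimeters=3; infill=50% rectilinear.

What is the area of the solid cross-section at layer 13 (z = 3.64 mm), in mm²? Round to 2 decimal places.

170.50 mm²

At z = 3.64 mm: the cube (footprint 11×15.5) is included at this height (area 170.50 mm²). Overall, the cross-section is a single solid region. Net area = 170.50 mm².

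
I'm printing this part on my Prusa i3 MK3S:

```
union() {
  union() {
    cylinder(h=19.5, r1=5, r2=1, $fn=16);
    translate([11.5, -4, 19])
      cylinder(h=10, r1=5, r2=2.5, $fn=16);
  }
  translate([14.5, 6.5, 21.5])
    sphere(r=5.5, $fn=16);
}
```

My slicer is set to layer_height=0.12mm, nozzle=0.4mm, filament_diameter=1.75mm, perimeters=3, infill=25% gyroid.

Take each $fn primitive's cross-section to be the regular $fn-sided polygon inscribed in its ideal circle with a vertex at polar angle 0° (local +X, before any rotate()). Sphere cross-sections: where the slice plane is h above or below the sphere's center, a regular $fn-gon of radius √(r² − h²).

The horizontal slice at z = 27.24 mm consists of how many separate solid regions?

At z = 27.24 mm: the cone is not intersected at this z (z outside [0, 19.5]); the cone at (11.5, -4) (r1=5→r2=2.5) has section circumradius 2.940 here — a regular 16-gon; Merging all regions: only the cone at (11.5, -4) is present, so the union is just that shape — 1 connected region; the sphere at (14.5, 6.5) does not reach this height (|z−center|=5.740 > r=5.5); Taking the union: only that combined region is present, so the union is just that shape — 1 connected region. The result has 1 disconnected region.

1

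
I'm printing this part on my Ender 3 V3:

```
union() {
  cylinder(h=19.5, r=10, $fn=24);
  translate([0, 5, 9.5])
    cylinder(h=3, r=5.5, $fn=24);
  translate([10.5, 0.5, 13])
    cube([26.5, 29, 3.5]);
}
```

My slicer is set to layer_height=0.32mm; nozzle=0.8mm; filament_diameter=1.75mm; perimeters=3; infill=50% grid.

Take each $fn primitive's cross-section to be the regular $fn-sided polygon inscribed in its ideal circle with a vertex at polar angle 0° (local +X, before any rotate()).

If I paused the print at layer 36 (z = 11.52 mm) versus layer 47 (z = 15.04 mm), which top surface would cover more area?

layer 47 (z = 15.04 mm)

Layer 36 (z = 11.52): the r=10 cylinder contributes a regular 24-gon of circumradius 10 (area = (24/2)·10.000²·sin(360°/24) = 310.58 mm²); the r=5.5 cylinder at (0, 5) gives a regular 24-gon of circumradius 5.5 (constant along its height) (area = (24/2)·5.500²·sin(360°/24) = 93.95 mm²); the cube at (10.5, 0.5) does not reach this height (z outside [13, 16.5]); Combining (union): the regions partially overlap — summed areas 404.53 mm² minus the doubly-counted overlap 91.61 mm² gives 312.93 mm² — area = 312.93 mm². So its area = 312.93 mm². Layer 47 (z = 15.04): the r=10 cylinder gives a regular 24-gon of circumradius 10 (constant along its height) (area = (24/2)·10.000²·sin(360°/24) = 310.58 mm²); the cylinder at (0, 5) is absent (z outside [9.5, 12.5]); the cube at (10.5, 0.5) (footprint 26.5×29) is included at this height (area 768.50 mm²); Taking the union: the 2 present regions are separate (no shared area or edge), so areas and boundary lengths simply add and each stays a separate island — area = 1079.08 mm². So its area = 1079.08 mm². Layer 47 is larger (1079.08 vs 312.93 mm²).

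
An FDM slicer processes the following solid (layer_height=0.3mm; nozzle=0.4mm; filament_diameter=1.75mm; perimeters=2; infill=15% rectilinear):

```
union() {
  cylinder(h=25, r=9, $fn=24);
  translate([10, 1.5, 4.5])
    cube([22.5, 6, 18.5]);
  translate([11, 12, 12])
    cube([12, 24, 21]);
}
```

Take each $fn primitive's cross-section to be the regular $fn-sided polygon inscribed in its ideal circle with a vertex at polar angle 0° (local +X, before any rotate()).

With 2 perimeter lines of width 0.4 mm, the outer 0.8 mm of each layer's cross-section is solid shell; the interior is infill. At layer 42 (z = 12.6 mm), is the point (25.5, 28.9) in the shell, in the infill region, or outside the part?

outside

At z = 12.6 mm: the r=9 cylinder contributes a regular 24-gon of circumradius 9; the 22.5×6 cube at (10, 1.5) contributes its full rectangle; the 12×24 cube at (11, 12) contributes its full rectangle; Combining (union): the 3 present regions are separate (no shared area or edge), so areas and boundary lengths simply add and each stays a separate island — 3 connected regions. Overall, the cross-section has 3 separate islands. The nearest boundary edge runs (23.00, 36.00)→(23.00, 12.00); distance from the point to it = 2.50 mm. The point is not inside any of the regions above, so it lies outside the cross-section (2.50 mm from the nearest boundary).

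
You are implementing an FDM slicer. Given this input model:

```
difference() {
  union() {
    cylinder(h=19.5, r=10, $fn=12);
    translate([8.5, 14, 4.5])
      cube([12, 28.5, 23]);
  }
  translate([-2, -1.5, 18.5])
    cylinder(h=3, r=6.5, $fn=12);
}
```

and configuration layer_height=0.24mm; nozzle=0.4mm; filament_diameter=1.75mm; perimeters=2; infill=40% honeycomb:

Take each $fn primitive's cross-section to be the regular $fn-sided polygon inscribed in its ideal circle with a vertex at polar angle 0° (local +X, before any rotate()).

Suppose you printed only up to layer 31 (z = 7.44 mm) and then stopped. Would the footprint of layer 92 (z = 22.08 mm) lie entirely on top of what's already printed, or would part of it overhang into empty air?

entirely on top

Compare the two slices. At z = 7.44: the cylinder: section is a regular 12-gon, circumradius r=10 (area = (12/2)·10.000²·sin(360°/12) = 300.00 mm²); the 12×28.5 cube at (8.5, 14) contributes its full rectangle (area 342.00 mm²); Merging all regions: the 2 present regions are separate (no shared area or edge), so areas and boundary lengths simply add and each stays a separate island — area = 642.00 mm²; the cylinder at (-2, -1.5) is not intersected at this z (z outside [18.5, 21.5]); Subtracting the remaining from the first: none of the subtracted shapes is present at this height, so that combined region is unchanged — area = 642.00 mm². At z = 22.08: the cylinder does not reach this height (z outside [0, 19.5]); the cube at (8.5, 14) is present — its section is the full 12×28.5 rectangle (area 342.00 mm²); Combining (union): only the 12×28.5 cube at (8.5, 14) is present, so the union is just that shape — area = 342.00 mm²; the cylinder at (-2, -1.5) is not intersected at this z (z outside [18.5, 21.5]); After the difference (first − rest): none of the subtracted shapes is present at this height, so that combined region is unchanged — area = 342.00 mm². Checking containment: the cross-section at z = 22.08 is a subset of the cross-section at z = 7.44.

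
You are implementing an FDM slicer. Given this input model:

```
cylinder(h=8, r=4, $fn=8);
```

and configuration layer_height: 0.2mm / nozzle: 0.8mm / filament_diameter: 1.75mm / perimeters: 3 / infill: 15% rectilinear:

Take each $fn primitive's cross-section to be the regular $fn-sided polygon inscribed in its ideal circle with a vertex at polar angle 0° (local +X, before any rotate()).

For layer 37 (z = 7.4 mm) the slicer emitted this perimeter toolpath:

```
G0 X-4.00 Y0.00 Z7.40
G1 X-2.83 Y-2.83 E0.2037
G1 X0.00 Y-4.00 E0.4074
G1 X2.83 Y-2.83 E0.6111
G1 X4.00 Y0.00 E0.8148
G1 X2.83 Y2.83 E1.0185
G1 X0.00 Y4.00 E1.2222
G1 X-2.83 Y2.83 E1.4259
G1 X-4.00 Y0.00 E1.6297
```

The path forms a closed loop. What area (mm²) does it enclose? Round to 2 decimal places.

Apply the shoelace formula to the sequence of (X, Y) vertices; enclosed area = 45.28 mm².

45.28 mm²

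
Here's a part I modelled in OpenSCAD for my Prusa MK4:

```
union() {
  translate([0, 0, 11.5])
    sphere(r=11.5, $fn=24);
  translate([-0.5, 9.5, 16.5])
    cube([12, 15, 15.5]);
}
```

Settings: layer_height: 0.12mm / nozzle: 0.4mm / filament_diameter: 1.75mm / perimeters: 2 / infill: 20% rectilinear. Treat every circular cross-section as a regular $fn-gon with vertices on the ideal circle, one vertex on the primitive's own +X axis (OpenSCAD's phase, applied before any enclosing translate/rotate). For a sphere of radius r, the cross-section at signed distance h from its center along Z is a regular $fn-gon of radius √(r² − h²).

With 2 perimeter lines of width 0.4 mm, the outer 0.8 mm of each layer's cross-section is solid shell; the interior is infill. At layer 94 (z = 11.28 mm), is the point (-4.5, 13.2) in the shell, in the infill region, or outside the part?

outside

At z = 11.28 mm: the r=11.5 sphere slices to a regular 24-gon of circumradius 11.498 (√(r²−h²) with h=0.22 from center); the cube at (-0.5, 9.5) is absent (z outside [16.5, 32]); Taking the union: only the r=11.5 sphere is present, so the union is just that shape — 1 connected region. Overall, the cross-section is a single solid region. The nearest boundary edge runs (-2.98, 11.11)→(-5.75, 9.96); distance from the point to it = 2.52 mm. The point is not inside any of the regions above, so it lies outside the cross-section (2.52 mm from the nearest boundary).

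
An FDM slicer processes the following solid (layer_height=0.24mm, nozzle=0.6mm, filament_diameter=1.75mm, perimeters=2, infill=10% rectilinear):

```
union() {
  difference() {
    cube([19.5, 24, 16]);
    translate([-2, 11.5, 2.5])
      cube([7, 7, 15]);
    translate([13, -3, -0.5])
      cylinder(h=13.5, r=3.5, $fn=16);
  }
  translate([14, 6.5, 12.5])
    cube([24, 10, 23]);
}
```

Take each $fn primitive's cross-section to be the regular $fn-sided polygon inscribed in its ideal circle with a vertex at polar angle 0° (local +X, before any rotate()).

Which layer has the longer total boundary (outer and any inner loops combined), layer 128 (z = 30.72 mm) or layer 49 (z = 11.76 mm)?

Layer 128 (z = 30.72): the cube does not reach this height (z outside [0, 16]); the cube at (-2, 11.5) is absent (z outside [2.5, 17.5]); the cylinder at (13, -3) is not intersected at this z (z outside [-0.5, 13]); After the difference (first − rest): the first operand is absent here, so nothing remains; the 24×10 cube at (14, 6.5) contributes its full rectangle (perimeter 68.00 mm); Merging all regions: only the 24×10 cube at (14, 6.5) is present, so the union is just that shape — boundary = 68.00 mm. So its perimeter = 68.00 mm. Layer 49 (z = 11.76): the cube is present — its section is the full 19.5×24 rectangle (perimeter 87.00 mm); the cube at (-2, 11.5) is present — its section is the full 7×7 rectangle (perimeter 28.00 mm); the r=3.5 cylinder at (13, -3) gives a regular 16-gon of circumradius 3.5 (constant along its height) (perimeter = 2·16·3.500·sin(180°/16) = 21.85 mm); After the difference (first − rest): starting from the 19.5×24 cube, the 7×7 cube at (-2, 11.5) partially overlaps it — only the 35.00 mm² overlap (of its 49.00 mm²) is removed, clipping the outline; the r=3.5 cylinder at (13, -3) partially overlaps it — only the 1.06 mm² overlap (of its 37.50 mm²) is removed, clipping the outline — boundary = 97.19 mm; the cube at (14, 6.5) does not reach this height (z outside [12.5, 35.5]); Merging all regions: only that combined region is present, so the union is just that shape — boundary = 97.19 mm. So its perimeter = 97.19 mm. Layer 49 is larger (97.19 vs 68.00 mm).

layer 49 (z = 11.76 mm)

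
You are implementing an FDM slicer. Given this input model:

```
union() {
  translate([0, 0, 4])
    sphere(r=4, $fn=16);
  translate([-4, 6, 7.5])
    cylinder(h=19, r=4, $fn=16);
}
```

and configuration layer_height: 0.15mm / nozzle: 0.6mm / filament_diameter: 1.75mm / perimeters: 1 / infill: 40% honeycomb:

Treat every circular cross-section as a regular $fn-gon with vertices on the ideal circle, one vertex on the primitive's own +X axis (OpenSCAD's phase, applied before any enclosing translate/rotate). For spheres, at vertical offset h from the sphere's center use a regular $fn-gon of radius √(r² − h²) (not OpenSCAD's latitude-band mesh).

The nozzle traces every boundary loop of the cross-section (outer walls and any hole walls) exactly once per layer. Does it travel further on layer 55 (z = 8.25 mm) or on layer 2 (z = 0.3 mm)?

layer 55 (z = 8.25 mm)

Layer 55 (z = 8.25): the sphere is not intersected at this z (|z−center|=4.250 > r=4); the r=4 cylinder at (-4, 6) contributes a regular 16-gon of circumradius 4 (perimeter = 2·16·4.000·sin(180°/16) = 24.97 mm); Taking the union: only the r=4 cylinder at (-4, 6) is present, so the union is just that shape — boundary = 24.97 mm. So its perimeter = 24.97 mm. Layer 2 (z = 0.3): the sphere: section is a regular 16-gon, circumradius = √(r²−h²) = √(4²−3.7²) = 1.520 (perimeter = 2·16·1.520·sin(180°/16) = 9.49 mm); the cylinder at (-4, 6) is not intersected at this z (z outside [7.5, 26.5]); Taking the union: only the r=4 sphere is present, so the union is just that shape — boundary = 9.49 mm. So its perimeter = 9.49 mm. Layer 55 is larger (24.97 vs 9.49 mm).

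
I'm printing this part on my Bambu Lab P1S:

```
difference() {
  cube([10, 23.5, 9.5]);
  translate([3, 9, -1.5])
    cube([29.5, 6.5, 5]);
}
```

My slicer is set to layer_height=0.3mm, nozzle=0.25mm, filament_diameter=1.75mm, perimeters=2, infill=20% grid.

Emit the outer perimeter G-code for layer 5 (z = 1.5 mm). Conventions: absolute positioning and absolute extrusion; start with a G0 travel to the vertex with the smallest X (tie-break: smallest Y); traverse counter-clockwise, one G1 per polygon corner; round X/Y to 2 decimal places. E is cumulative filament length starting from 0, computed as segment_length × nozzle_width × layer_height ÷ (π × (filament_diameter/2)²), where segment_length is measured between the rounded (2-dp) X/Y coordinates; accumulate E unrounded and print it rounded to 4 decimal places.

G0 X0.00 Y0.00 Z1.50
G1 X10.00 Y0.00 E0.3118
G1 X10.00 Y9.00 E0.5924
G1 X3.00 Y9.00 E0.8107
G1 X3.00 Y15.50 E1.0134
G1 X10.00 Y15.50 E1.2317
G1 X10.00 Y23.50 E1.4811
G1 X0.00 Y23.50 E1.7929
G1 X0.00 Y0.00 E2.5257

At z = 1.5 mm: the cube (footprint 10×23.5) is included at this height; the cube at (3, 9) (footprint 29.5×6.5) is included at this height; After the difference (first − rest): starting from the 10×23.5 cube, the 29.5×6.5 cube at (3, 9) partially overlaps it — only the 45.50 mm² overlap (of its 191.75 mm²) is removed, clipping the outline — 1 connected region. The outline is a single polygon with 8 vertices. Extrusion per mm of travel: 0.25 × 0.3 / (π × 0.875²) = 0.031181. Accumulating E over each segment gives final E = 2.5257.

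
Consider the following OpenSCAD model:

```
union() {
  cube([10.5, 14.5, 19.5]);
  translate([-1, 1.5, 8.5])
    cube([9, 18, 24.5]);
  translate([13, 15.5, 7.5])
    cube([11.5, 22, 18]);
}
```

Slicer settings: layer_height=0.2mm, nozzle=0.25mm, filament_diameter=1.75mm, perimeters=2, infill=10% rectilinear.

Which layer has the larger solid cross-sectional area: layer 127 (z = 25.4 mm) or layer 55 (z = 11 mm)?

layer 55 (z = 11 mm)

Layer 127 (z = 25.4): the cube is absent (z outside [0, 19.5]); the cube at (-1, 1.5) (footprint 9×18) is included at this height (area 162.00 mm²); the cube at (13, 15.5) is present — its section is the full 11.5×22 rectangle (area 253.00 mm²); Combining (union): the 2 present regions are separate (no shared area or edge), so areas and boundary lengths simply add and each stays a separate island — area = 415.00 mm². So its area = 415.00 mm². Layer 55 (z = 11): the cube (footprint 10.5×14.5) is included at this height (area 152.25 mm²); the cube at (-1, 1.5) (footprint 9×18) is included at this height (area 162.00 mm²); the cube at (13, 15.5) is present — its section is the full 11.5×22 rectangle (area 253.00 mm²); Combining (union): the regions partially overlap — summed areas 567.25 mm² minus the doubly-counted overlap 104.00 mm² gives 463.25 mm² — area = 463.25 mm². So its area = 463.25 mm². Layer 55 is larger (463.25 vs 415.00 mm²).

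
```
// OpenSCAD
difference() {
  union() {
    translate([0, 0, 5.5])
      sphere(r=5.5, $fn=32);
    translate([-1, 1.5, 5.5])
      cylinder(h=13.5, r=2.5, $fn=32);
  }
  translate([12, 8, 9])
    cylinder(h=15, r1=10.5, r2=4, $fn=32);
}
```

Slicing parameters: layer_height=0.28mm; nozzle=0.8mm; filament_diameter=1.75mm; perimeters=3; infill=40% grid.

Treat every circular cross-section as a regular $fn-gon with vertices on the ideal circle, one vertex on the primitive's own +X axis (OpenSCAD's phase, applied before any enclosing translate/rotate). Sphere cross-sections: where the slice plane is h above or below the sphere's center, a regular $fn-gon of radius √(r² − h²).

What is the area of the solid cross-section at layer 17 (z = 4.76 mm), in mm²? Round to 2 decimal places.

At z = 4.76 mm: the sphere: section is a regular 32-gon, circumradius = √(r²−h²) = √(5.5²−0.74²) = 5.450 (area = (32/2)·5.450²·sin(360°/32) = 92.71 mm²); the cylinder at (-1, 1.5) is not intersected at this z (z outside [5.5, 19]); Combining (union): only the r=5.5 sphere is present, so the union is just that shape — area = 92.71 mm²; the cone at (12, 8) does not reach this height (z outside [9, 24]); Subtracting the remaining from the first: none of the subtracted shapes is present at this height, so that combined region is unchanged — area = 92.71 mm². Overall, the cross-section is a single solid region. Net area = 92.71 mm².

92.71 mm²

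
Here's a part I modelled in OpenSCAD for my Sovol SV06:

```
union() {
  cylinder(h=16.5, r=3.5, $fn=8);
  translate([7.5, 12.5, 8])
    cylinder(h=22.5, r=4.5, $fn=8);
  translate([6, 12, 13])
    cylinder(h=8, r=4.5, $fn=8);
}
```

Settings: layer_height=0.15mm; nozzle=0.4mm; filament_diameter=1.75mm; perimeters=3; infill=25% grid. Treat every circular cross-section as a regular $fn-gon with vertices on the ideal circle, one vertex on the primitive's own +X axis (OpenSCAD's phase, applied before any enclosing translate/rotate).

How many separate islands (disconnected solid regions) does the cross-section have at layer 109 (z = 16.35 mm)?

2

At z = 16.35 mm: the cylinder: section is a regular 8-gon, circumradius r=3.5; the r=4.5 cylinder at (7.5, 12.5) contributes a regular 8-gon of circumradius 4.5; the cylinder at (6, 12): section is a regular 8-gon, circumradius r=4.5; Merging all regions: the regions partially overlap (shared area 43.94 mm²), so overlapping operands fuse into one piece — 2 connected regions. Overall, the cross-section has 2 separate islands. Island count = 2.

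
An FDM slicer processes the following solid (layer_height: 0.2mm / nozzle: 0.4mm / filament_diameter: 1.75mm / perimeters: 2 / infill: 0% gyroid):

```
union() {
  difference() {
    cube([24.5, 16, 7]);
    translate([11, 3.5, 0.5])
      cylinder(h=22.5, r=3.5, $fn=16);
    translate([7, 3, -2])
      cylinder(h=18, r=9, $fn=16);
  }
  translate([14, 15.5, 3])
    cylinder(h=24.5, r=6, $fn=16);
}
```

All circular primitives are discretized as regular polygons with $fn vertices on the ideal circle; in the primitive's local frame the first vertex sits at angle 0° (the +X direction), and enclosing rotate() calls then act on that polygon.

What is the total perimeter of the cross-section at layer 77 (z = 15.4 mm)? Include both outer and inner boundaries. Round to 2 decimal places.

37.46 mm

At z = 15.4 mm: the cube is not intersected at this z (z outside [0, 7]); the cylinder at (11, 3.5): section is a regular 16-gon, circumradius r=3.5 (perimeter = 2·16·3.500·sin(180°/16) = 21.85 mm); the r=9 cylinder at (7, 3) contributes a regular 16-gon of circumradius 9 (perimeter = 2·16·9.000·sin(180°/16) = 56.19 mm); Subtracting the remaining from the first: the first operand is absent here, so nothing remains; the cylinder at (14, 15.5): section is a regular 16-gon, circumradius r=6 (perimeter = 2·16·6.000·sin(180°/16) = 37.46 mm); Merging all regions: only the r=6 cylinder at (14, 15.5) is present, so the union is just that shape — boundary = 37.46 mm. Overall, the cross-section is a single solid region. Total boundary length (outer) = 37.46 mm.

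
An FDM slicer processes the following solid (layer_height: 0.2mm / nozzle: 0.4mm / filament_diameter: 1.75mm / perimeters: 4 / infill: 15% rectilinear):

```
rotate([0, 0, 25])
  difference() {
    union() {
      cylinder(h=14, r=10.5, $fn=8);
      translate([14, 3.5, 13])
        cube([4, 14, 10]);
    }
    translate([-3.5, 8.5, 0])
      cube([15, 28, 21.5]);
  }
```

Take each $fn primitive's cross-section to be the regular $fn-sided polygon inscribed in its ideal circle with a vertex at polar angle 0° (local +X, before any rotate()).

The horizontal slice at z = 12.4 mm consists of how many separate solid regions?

At z = 12.4 mm: the cylinder: section is a regular 8-gon, circumradius r=10.5; the cube at (14, 3.5) is absent (z outside [13, 23]); Taking the union: only the r=10.5 cylinder is present, so the union is just that shape — 1 connected region; the 15×28 cube at (-3.5, 8.5) contributes its full rectangle; After the difference (first − rest): starting from that combined region, the 15×28 cube at (-3.5, 8.5) partially overlaps it — only the 9.29 mm² overlap (of its 420.00 mm²) is removed, clipping the outline — 1 connected region; (rotated 25° about Z; rotation is an isometry so areas/perimeters/island counts are preserved). The result has 1 disconnected region.

1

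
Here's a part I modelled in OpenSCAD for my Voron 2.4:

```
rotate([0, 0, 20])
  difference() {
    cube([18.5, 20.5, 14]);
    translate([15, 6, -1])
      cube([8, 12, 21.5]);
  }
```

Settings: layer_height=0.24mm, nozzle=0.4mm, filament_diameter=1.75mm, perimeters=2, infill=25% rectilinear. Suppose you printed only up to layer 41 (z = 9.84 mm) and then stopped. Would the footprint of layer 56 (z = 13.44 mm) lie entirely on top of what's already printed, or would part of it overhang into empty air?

Compare the two slices. At z = 9.84: the 18.5×20.5 cube contributes its full rectangle (area 379.25 mm²); the 8×12 cube at (15, 6) contributes its full rectangle (area 96.00 mm²); Subtracting the remaining from the first: starting from the 18.5×20.5 cube (379.25 mm²), the 8×12 cube at (15, 6) partially overlaps it — only the 42.00 mm² overlap (of its 96.00 mm²) is removed, clipping the outline — area = 337.25 mm²; (rotated 20° about Z; rotation is an isometry so areas/perimeters/island counts are preserved). At z = 13.44: the 18.5×20.5 cube contributes its full rectangle (area 379.25 mm²); the 8×12 cube at (15, 6) contributes its full rectangle (area 96.00 mm²); Taking the first minus the rest: starting from the 18.5×20.5 cube (379.25 mm²), the 8×12 cube at (15, 6) partially overlaps it — only the 42.00 mm² overlap (of its 96.00 mm²) is removed, clipping the outline — area = 337.25 mm²; (whole slice rotated 20° about Z — lengths, areas and connectivity unchanged). Checking containment: the cross-section at z = 13.44 is a subset of the cross-section at z = 9.84.

entirely on top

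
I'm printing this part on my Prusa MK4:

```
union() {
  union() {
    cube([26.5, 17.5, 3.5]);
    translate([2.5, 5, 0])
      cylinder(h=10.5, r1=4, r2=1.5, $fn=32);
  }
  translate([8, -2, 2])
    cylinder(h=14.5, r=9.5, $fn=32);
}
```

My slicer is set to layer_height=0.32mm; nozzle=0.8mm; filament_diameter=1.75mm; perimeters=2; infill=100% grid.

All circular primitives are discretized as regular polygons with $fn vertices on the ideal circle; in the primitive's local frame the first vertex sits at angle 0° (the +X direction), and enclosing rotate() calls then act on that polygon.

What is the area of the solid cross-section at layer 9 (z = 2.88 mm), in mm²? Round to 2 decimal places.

At z = 2.88 mm: the cube (footprint 26.5×17.5) is included at this height (area 463.75 mm²); the cone at (2.5, 5) (r1=4→r2=1.5) has section circumradius 3.314 here — a regular 32-gon (area = (32/2)·3.314²·sin(360°/32) = 34.29 mm²); Taking the union: the regions partially overlap — summed areas 498.04 mm² minus the doubly-counted overlap 31.91 mm² gives 466.13 mm² — area = 466.13 mm²; the cylinder at (8, -2): section is a regular 32-gon, circumradius r=9.5 (area = (32/2)·9.500²·sin(360°/32) = 281.71 mm²); Combining (union): the regions partially overlap — summed areas 747.84 mm² minus the doubly-counted overlap 101.02 mm² gives 646.81 mm² — area = 646.81 mm². Overall, the cross-section is a single solid region. Net area = 646.81 mm².

646.81 mm²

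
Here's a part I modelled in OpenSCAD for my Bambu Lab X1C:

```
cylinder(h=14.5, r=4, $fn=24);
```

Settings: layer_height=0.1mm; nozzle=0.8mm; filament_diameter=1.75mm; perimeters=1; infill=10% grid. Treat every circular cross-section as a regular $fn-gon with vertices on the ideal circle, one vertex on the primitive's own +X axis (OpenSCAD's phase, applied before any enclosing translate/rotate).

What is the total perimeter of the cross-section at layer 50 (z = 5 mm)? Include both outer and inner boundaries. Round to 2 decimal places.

At z = 5 mm: the cylinder: section is a regular 24-gon, circumradius r=4 (perimeter = 2·24·4.000·sin(180°/24) = 25.06 mm). Overall, the cross-section is a single solid region. Total boundary length (outer) = 25.06 mm.

25.06 mm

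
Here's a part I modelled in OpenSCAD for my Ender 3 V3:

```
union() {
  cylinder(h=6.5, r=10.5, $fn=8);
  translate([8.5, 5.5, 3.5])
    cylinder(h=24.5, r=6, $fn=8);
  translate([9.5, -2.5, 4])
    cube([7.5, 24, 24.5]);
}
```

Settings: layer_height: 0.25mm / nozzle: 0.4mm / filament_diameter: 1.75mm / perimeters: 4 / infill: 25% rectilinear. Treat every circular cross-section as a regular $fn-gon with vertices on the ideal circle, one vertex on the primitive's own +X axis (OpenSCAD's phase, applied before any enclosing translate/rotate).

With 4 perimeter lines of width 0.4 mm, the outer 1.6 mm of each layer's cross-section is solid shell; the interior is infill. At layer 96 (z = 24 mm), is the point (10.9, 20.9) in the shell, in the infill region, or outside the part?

At z = 24 mm: the cylinder is not intersected at this z (z outside [0, 6.5]); the r=6 cylinder at (8.5, 5.5) gives a regular 8-gon of circumradius 6 (constant along its height); the cube at (9.5, -2.5) (footprint 7.5×24) is included at this height; Merging all regions: the regions partially overlap (shared area 39.33 mm²), so overlapping operands fuse into one piece — 1 connected region. Overall, the cross-section is a single solid region. The nearest boundary edge runs (9.50, 21.50)→(17.00, 21.50); distance from the point to it = 0.60 mm. The point is inside the cross-section, 0.60 mm from the nearest boundary — within the 1.6 mm shell band (4 × 0.4).

shell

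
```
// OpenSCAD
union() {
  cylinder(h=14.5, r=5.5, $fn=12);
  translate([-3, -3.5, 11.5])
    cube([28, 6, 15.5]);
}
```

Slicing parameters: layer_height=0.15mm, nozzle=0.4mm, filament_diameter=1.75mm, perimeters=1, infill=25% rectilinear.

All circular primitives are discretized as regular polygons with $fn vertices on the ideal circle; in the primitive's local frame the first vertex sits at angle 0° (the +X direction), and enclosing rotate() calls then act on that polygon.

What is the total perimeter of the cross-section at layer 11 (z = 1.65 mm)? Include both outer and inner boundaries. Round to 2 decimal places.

34.16 mm

At z = 1.65 mm: the cylinder: section is a regular 12-gon, circumradius r=5.5 (perimeter = 2·12·5.500·sin(180°/12) = 34.16 mm); the cube at (-3, -3.5) does not reach this height (z outside [11.5, 27]); Taking the union: only the r=5.5 cylinder is present, so the union is just that shape — boundary = 34.16 mm. Overall, the cross-section is a single solid region. Total boundary length (outer) = 34.16 mm.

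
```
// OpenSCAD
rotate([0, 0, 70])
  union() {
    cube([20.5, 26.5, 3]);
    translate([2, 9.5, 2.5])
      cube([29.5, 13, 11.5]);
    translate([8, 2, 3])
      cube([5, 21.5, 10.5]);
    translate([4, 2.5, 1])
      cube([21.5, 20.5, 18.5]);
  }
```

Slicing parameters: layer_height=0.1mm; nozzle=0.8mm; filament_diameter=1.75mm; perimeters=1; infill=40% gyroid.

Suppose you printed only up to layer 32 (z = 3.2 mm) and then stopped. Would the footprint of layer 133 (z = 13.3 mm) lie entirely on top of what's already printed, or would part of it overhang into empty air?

Compare the two slices. At z = 3.2: the cube is absent (z outside [0, 3]); the cube at (2, 9.5) (footprint 29.5×13) is included at this height (area 383.50 mm²); the cube at (8, 2) is present — its section is the full 5×21.5 rectangle (area 107.50 mm²); the cube at (4, 2.5) is present — its section is the full 21.5×20.5 rectangle (area 440.75 mm²); Taking the union: the regions partially overlap — summed areas 931.75 mm² minus the doubly-counted overlap 382.00 mm² gives 549.75 mm² — area = 549.75 mm²; (whole slice rotated 70° about Z — lengths, areas and connectivity unchanged). At z = 13.3: the cube is not intersected at this z (z outside [0, 3]); the cube at (2, 9.5) (footprint 29.5×13) is included at this height (area 383.50 mm²); the cube at (8, 2) is present — its section is the full 5×21.5 rectangle (area 107.50 mm²); the cube at (4, 2.5) is present — its section is the full 21.5×20.5 rectangle (area 440.75 mm²); Combining (union): the regions partially overlap — summed areas 931.75 mm² minus the doubly-counted overlap 382.00 mm² gives 549.75 mm² — area = 549.75 mm²; (whole slice rotated 70° about Z — lengths, areas and connectivity unchanged). Checking containment: the cross-section at z = 13.3 is a subset of the cross-section at z = 3.2.

entirely on top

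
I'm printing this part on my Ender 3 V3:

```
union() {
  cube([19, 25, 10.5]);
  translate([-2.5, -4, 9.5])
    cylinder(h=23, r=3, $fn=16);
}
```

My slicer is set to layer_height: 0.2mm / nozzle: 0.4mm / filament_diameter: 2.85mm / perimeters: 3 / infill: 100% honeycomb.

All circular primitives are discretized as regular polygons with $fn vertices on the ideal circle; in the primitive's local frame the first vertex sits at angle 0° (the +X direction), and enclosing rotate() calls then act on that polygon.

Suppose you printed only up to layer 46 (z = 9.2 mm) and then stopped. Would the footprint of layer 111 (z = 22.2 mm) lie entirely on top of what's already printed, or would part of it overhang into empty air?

part overhangs

Compare the two slices. At z = 9.2: the cube is present — its section is the full 19×25 rectangle (area 475.00 mm²); the cylinder at (-2.5, -4) is absent (z outside [9.5, 32.5]); Taking the union: only the 19×25 cube is present, so the union is just that shape — area = 475.00 mm². At z = 22.2: the cube is absent (z outside [0, 10.5]); the r=3 cylinder at (-2.5, -4) gives a regular 16-gon of circumradius 3 (constant along its height) (area = (16/2)·3.000²·sin(360°/16) = 27.55 mm²); Merging all regions: only the r=3 cylinder at (-2.5, -4) is present, so the union is just that shape — area = 27.55 mm². Checking containment: at z = 22.2 the cross-section extends beyond the z = 9.2 cross-section by about 27.55 mm².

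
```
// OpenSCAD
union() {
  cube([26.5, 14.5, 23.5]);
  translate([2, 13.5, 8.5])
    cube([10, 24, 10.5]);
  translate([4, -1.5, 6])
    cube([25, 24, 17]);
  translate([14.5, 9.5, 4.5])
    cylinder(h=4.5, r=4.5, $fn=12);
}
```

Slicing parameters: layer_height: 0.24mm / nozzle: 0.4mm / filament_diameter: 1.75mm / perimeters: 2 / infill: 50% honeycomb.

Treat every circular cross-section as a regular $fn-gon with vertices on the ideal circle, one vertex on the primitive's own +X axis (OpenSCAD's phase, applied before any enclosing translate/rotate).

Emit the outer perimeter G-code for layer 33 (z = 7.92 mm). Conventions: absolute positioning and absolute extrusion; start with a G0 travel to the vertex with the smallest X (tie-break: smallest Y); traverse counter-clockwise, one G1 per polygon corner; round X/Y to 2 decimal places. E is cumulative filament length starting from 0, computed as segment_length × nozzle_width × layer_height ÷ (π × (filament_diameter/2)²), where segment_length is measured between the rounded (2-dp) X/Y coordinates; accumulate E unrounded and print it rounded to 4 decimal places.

G0 X0.00 Y0.00 Z7.92
G1 X4.00 Y0.00 E0.1596
G1 X4.00 Y-1.50 E0.2195
G1 X29.00 Y-1.50 E1.2173
G1 X29.00 Y22.50 E2.1752
G1 X4.00 Y22.50 E3.1730
G1 X4.00 Y14.50 E3.4923
G1 X0.00 Y14.50 E3.6520
G1 X0.00 Y0.00 E4.2307

At z = 7.92 mm: the cube (footprint 26.5×14.5) is included at this height; the cube at (2, 13.5) is not intersected at this z (z outside [8.5, 19]); the 25×24 cube at (4, -1.5) contributes its full rectangle; the cylinder at (14.5, 9.5): section is a regular 12-gon, circumradius r=4.5; Combining (union): the regions partially overlap (shared area 387.00 mm²), so overlapping operands fuse into one piece — 1 connected region. The outline is a single polygon with 8 vertices. Extrusion per mm of travel: 0.4 × 0.24 / (π × 0.875²) = 0.039912. Accumulating E over each segment gives final E = 4.2307.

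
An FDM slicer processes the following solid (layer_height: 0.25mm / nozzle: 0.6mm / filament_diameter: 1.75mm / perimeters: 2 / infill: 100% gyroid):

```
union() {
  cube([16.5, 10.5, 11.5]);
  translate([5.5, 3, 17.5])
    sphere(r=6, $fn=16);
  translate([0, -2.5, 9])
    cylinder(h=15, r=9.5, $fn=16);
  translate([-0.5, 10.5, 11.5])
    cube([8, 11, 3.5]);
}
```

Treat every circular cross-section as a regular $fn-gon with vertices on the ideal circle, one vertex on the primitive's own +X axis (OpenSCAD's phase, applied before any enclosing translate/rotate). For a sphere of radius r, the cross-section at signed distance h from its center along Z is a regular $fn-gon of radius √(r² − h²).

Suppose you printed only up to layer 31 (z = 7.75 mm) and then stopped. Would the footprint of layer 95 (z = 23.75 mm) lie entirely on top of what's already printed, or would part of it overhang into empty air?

Compare the two slices. At z = 7.75: the cube (footprint 16.5×10.5) is included at this height (area 173.25 mm²); the sphere at (5.5, 3) is not intersected at this z (|z−center|=9.750 > r=6); the cylinder at (0, -2.5) does not reach this height (z outside [9, 24]); the cube at (-0.5, 10.5) is absent (z outside [11.5, 15]); Combining (union): only the 16.5×10.5 cube is present, so the union is just that shape — area = 173.25 mm². At z = 23.75: the cube does not reach this height (z outside [0, 11.5]); the sphere at (5.5, 3) does not reach this height (|z−center|=6.250 > r=6); the cylinder at (0, -2.5): section is a regular 16-gon, circumradius r=9.5 (area = (16/2)·9.500²·sin(360°/16) = 276.30 mm²); the cube at (-0.5, 10.5) does not reach this height (z outside [11.5, 15]); Taking the union: only the r=9.5 cylinder at (0, -2.5) is present, so the union is just that shape — area = 276.30 mm². Checking containment: at z = 23.75 the cross-section extends beyond the z = 7.75 cross-section by about 230.35 mm².

part overhangs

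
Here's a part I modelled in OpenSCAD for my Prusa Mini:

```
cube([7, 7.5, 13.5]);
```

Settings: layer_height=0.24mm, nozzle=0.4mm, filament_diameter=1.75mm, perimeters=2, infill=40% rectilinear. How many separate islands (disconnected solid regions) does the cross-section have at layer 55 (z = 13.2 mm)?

At z = 13.2 mm: the cube is present — its section is the full 7×7.5 rectangle. Overall, the cross-section is a single solid region. Island count = 1.

1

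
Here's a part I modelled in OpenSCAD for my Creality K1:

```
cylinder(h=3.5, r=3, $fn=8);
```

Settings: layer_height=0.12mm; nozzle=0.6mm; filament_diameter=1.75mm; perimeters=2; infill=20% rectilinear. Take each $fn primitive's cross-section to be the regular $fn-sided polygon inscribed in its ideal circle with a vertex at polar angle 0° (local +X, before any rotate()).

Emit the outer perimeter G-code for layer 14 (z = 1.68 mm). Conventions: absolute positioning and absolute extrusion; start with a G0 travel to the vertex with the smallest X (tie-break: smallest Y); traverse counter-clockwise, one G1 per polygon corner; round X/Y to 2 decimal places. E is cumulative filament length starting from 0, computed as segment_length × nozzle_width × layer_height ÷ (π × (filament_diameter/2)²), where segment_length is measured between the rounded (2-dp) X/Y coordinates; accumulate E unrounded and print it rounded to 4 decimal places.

G0 X-3.00 Y0.00 Z1.68
G1 X-2.12 Y-2.12 E0.0687
G1 X0.00 Y-3.00 E0.1374
G1 X2.12 Y-2.12 E0.2061
G1 X3.00 Y0.00 E0.2748
G1 X2.12 Y2.12 E0.3436
G1 X0.00 Y3.00 E0.4123
G1 X-2.12 Y2.12 E0.4810
G1 X-3.00 Y0.00 E0.5497

At z = 1.68 mm: the r=3 cylinder gives a regular 8-gon of circumradius 3 (constant along its height). The outline is a single polygon with 8 vertices. Extrusion per mm of travel: 0.6 × 0.12 / (π × 0.875²) = 0.029934. Accumulating E over each segment gives final E = 0.5497.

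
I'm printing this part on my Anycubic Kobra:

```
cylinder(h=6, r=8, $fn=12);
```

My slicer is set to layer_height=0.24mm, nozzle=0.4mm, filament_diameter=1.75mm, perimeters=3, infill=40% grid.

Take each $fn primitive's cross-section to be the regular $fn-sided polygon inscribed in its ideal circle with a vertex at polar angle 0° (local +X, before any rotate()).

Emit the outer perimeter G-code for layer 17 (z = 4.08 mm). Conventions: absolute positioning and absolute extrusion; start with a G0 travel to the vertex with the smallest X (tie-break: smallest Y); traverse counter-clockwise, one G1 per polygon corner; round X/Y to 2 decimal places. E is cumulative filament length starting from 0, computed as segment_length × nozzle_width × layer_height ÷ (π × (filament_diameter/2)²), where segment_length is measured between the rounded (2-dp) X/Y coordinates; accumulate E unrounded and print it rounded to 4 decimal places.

At z = 4.08 mm: the r=8 cylinder contributes a regular 12-gon of circumradius 8. The outline is a single polygon with 12 vertices. Extrusion per mm of travel: 0.4 × 0.24 / (π × 0.875²) = 0.039912. Accumulating E over each segment gives final E = 1.9836.

G0 X-8.00 Y0.00 Z4.08
G1 X-6.93 Y-4.00 E0.1653
G1 X-4.00 Y-6.93 E0.3306
G1 X0.00 Y-8.00 E0.4959
G1 X4.00 Y-6.93 E0.6612
G1 X6.93 Y-4.00 E0.8265
G1 X8.00 Y0.00 E0.9918
G1 X6.93 Y4.00 E1.1571
G1 X4.00 Y6.93 E1.3225
G1 X0.00 Y8.00 E1.4877
G1 X-4.00 Y6.93 E1.6530
G1 X-6.93 Y4.00 E1.8184
G1 X-8.00 Y0.00 E1.9836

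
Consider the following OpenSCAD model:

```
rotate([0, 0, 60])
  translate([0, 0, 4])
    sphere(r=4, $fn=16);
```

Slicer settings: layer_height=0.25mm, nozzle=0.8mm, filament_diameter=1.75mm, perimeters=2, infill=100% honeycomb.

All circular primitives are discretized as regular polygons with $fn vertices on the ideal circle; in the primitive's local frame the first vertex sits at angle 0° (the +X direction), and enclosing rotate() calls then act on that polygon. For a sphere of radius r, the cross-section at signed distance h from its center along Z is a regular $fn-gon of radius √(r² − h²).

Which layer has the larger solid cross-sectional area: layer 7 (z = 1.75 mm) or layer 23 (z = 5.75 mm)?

Layer 7 (z = 1.75): the sphere: section is a regular 16-gon, circumradius = √(r²−h²) = √(4²−2.25²) = 3.307 (area = (16/2)·3.307²·sin(360°/16) = 33.48 mm²); (rotated 60° about Z; rotation is an isometry so areas/perimeters/island counts are preserved). So its area = 33.48 mm². Layer 23 (z = 5.75): the r=4 sphere contributes a regular 16-gon of circumradius √(4²−1.75²) = 3.597 (area = (16/2)·3.597²·sin(360°/16) = 39.61 mm²); (whole slice rotated 60° about Z — lengths, areas and connectivity unchanged). So its area = 39.61 mm². Layer 23 is larger (39.61 vs 33.48 mm²).

layer 23 (z = 5.75 mm)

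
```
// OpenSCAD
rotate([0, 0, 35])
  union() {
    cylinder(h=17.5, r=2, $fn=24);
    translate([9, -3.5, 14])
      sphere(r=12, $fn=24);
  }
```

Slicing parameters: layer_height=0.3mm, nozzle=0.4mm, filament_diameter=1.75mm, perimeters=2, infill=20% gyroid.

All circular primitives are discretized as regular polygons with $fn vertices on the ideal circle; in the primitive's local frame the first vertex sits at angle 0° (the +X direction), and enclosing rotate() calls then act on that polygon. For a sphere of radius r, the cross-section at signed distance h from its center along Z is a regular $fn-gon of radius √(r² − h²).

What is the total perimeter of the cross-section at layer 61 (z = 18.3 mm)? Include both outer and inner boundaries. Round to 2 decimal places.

At z = 18.3 mm: the cylinder is absent (z outside [0, 17.5]); the r=12 sphere at (9, -3.5) slices to a regular 24-gon of circumradius 11.203 (√(r²−h²) with h=4.3 from center) (perimeter = 2·24·11.203·sin(180°/24) = 70.19 mm); Combining (union): only the r=12 sphere at (9, -3.5) is present, so the union is just that shape — boundary = 70.19 mm; (whole slice rotated 35° about Z — lengths, areas and connectivity unchanged). Overall, the cross-section is a single solid region. Total boundary length (outer) = 70.19 mm.

70.19 mm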